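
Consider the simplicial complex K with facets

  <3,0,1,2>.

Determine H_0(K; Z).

We work with the vertex ordering 0 < 1 < 2 < 3. The simplices of K, each written with vertices in increasing order, are:

  0-simplices (4): [0], [1], [2], [3]
  1-simplices (6): [0,1], [0,2], [0,3], [1,2], [1,3], [2,3]
  2-simplices (4): [0,1,2], [0,1,3], [0,2,3], [1,2,3]
  3-simplices (1): [0,1,2,3]

so the chain groups are C_0 ≅ Z^4, C_1 ≅ Z^6, C_2 ≅ Z^4, C_3 ≅ Z^1.

Boundary ∂_1: C_1 → C_0 is given by ∂[p,q] = [q] − [p]. For instance
  ∂[1,2] = [2] − [1].
This gives a 4×6 integer matrix of rank 3; reducing to Smith normal form yields diagonal entries (1,1,1).

∂_2: C_2 → C_1 sends each 2-simplex [p,q,r] to [q,r] − [p,r] + [p,q]. For instance
  ∂[0,2,3] = [2,3] − [0,3] + [0,2],
  ∂[1,2,3] = [2,3] − [1,3] + [1,2].
This gives a 6×4 integer matrix of rank 3; reducing to Smith normal form yields diagonal entries (1,1,1).

∂_3: C_3 → C_2 sends each 3-simplex σ to the alternating sum Σ_i (−1)^i (σ with its i-th vertex removed). For instance
  ∂[0,1,2,3] = [1,2,3] − [0,2,3] + [0,1,3] − [0,1,2].
This gives a 4×1 integer matrix of rank 1; reducing to Smith normal form yields diagonal entries (1).

Reading off H_k = ker ∂_k / im ∂_{k+1}:

  H_0: rank C_0 − rank ∂_1 = 4 − 3 = 1, and the invariant factors of ∂_1 are all 1, so H_0 ≅ Z.

H_0 ≅ Z.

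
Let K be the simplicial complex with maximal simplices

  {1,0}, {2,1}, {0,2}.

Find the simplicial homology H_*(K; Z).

H_0 = Z,  H_1 = Z.

Fix the vertex order 0 < 1 < 2 and write every simplex with vertices in increasing order. Then dim K = 1 and the simplices of K are:

  0-simplices (3): [0], [1], [2]
  1-simplices (3): [0,1], [0,2], [1,2]

so the chain groups are C_0 ≅ Z^3, C_1 ≅ Z^3.

∂_1: C_1 → C_0 is given by ∂[p,q] = [q] − [p]. For instance
  ∂[1,2] = [2] − [1].
This gives a 3×3 integer matrix of rank 2; reducing to Smith normal form yields diagonal entries (1,1).

Now H_k = ker ∂_k / im ∂_{k+1}, so:

  H_0: rank C_0 − rank ∂_1 = 3 − 2 = 1, and the invariant factors of ∂_1 are all 1, so H_0 = Z.
  H_1: rank ker ∂_1 − rank ∂_2 = (3 − 2) − 0 = 1, and there is no ∂_2, so H_1 = Z.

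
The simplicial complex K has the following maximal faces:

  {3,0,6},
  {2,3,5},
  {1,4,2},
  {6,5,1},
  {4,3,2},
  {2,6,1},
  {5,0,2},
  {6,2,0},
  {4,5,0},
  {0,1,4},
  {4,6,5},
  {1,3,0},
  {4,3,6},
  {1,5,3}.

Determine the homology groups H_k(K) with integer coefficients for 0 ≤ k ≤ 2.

Take the total order 0 < 1 < 2 < 3 < 4 < 5 < 6 on the vertex set. Then K (dimension 2) consists of the simplices:

  0-simplices (7): [0], [1], [2], [3], [4], [5], [6]
  1-simplices (21): [0,1], [0,2], [0,3], [0,4], [0,5], [0,6], [1,2], [1,3], [1,4], [1,5], [1,6], [2,3], [2,4], [2,5], [2,6], [3,4], [3,5], [3,6], [4,5], [4,6], [5,6]
  2-simplices (14): [0,1,3], [0,1,4], [0,2,5], [0,2,6], [0,3,6], [0,4,5], [1,2,4], [1,2,6], [1,3,5], [1,5,6], [2,3,4], [2,3,5], [3,4,6], [4,5,6]

giving chain groups C_0 ≅ Z^7, C_1 ≅ Z^21, C_2 ≅ Z^14.

∂_1: C_1 → C_0 is given by ∂[p,q] = [q] − [p].
The resulting 7×21 matrix has rank 6, and its Smith normal form has invariant factors (1,1,1,1,1,1).

∂_2: C_2 → C_1 maps a triangle to the signed sum of its edges. For instance
  ∂[0,2,6] = [2,6] − [0,6] + [0,2],
  ∂[0,3,6] = [3,6] − [0,6] + [0,3].
As a 21×14 matrix over Z this has rank 13, with invariant factors (1,1,1,1,1,1,1,1,1,1,1,1,1).

From H_k ≅ ker(∂_k) / im(∂_{k+1}) we obtain:

  H_0: rank C_0 − rank ∂_1 = 7 − 6 = 1, and the invariant factors of ∂_1 are all 1, so H_0 = Z.
  H_1: rank ker ∂_1 − rank ∂_2 = (21 − 6) − 13 = 2, and the invariant factors of ∂_2 are all 1, so H_1 = Z^2.
  H_2: rank ker ∂_2 − rank ∂_3 = (14 − 13) − 0 = 1, and there is no ∂_3, so H_2 = Z.

H_0 = Z,  H_1 = Z^2,  H_2 = Z.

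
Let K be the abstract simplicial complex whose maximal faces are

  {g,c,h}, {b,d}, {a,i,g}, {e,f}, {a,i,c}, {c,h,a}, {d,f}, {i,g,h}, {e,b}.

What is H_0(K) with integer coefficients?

K has 9 vertices, 14 edges, 5 triangles.
rank ∂_0 = 0, rank ∂_1 = 7 ⇒ b_0 = 9 − 0 − 7 = 2; all invariant factors of ∂_1 are 1 so no torsion. So H_0 = Z^2.

H_0 ≅ Z^2.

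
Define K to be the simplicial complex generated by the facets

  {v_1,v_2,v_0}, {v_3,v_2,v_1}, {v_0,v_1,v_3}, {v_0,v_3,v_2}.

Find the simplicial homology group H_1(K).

H_1 ≅ 0.

We work with the vertex ordering v_0 < v_1 < v_2 < v_3. The simplices of K, each written with vertices in increasing order, are:

  0-simplices (4): [v_0], [v_1], [v_2], [v_3]
  1-simplices (6): [v_0,v_1], [v_0,v_2], [v_0,v_3], [v_1,v_2], [v_1,v_3], [v_2,v_3]
  2-simplices (4): [v_0,v_1,v_2], [v_0,v_1,v_3], [v_0,v_2,v_3], [v_1,v_2,v_3]

giving chain groups C_0 ≅ Z^4, C_1 ≅ Z^6, C_2 ≅ Z^4.

Boundary ∂_1: C_1 → C_0 is given by ∂[p,q] = [q] − [p].
This gives a 4×6 integer matrix of rank 3; reducing to Smith normal form yields diagonal entries (1,1,1).

Boundary ∂_2: C_2 → C_1 sends each 2-simplex [p,q,r] to [q,r] − [p,r] + [p,q]. For instance
  ∂[v_0,v_1,v_3] = [v_1,v_3] − [v_0,v_3] + [v_0,v_1],
  ∂[v_0,v_1,v_2] = [v_1,v_2] − [v_0,v_2] + [v_0,v_1].
The 6×4 boundary matrix has rank 3 and Smith normal form diag(1,1,1).

Computing H_k = (kernel of ∂_k) / (image of ∂_{k+1}):

  H_1: rank ker ∂_1 − rank ∂_2 = (6 − 3) − 3 = 0, and the invariant factors of ∂_2 are all 1, so H_1 = 0.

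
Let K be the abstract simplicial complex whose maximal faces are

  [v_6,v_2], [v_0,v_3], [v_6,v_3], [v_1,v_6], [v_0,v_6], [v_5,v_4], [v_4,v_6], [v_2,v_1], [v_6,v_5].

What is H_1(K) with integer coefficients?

H_1 ≅ Z^3.

Order the vertices as v_0 < v_1 < v_2 < v_3 < v_4 < v_5 < v_6. Listing each simplex with vertices in this order, K has dimension 1 with simplices:

  0-simplices (7): [v_0], [v_1], [v_2], [v_3], [v_4], [v_5], [v_6]
  1-simplices (9): [v_0,v_3], [v_0,v_6], [v_1,v_2], [v_1,v_6], [v_2,v_6], [v_3,v_6], [v_4,v_5], [v_4,v_6], [v_5,v_6]

giving chain groups C_0 ≅ Z^7, C_1 ≅ Z^9.

∂_1: C_1 → C_0 is given by ∂[p,q] = [q] − [p]. For instance
  ∂[v_1,v_2] = [v_2] − [v_1].
This gives a 7×9 integer matrix of rank 6; reducing to Smith normal form yields diagonal entries (1,1,1,1,1,1).

Now H_k = ker ∂_k / im ∂_{k+1}, so:

  H_1: rank ker ∂_1 − rank ∂_2 = (9 − 6) − 0 = 3, and there is no ∂_2, so H_1 = Z^3.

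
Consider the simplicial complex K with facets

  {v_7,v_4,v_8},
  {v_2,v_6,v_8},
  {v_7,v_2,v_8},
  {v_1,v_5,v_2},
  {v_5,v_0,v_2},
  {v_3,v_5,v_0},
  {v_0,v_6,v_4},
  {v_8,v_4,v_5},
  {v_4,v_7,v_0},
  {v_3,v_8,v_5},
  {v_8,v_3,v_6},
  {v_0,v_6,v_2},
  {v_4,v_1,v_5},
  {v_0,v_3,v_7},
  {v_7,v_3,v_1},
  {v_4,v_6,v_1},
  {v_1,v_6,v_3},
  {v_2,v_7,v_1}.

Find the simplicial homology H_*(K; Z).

Order the vertices as v_0 < v_1 < v_2 < v_3 < v_4 < v_5 < v_6 < v_7 < v_8. Listing each simplex with vertices in this order, K has dimension 2 with simplices:

  0-simplices (9): [v_0], [v_1], [v_2], [v_3], [v_4], [v_5], [v_6], [v_7], [v_8]
  1-simplices (27): (27 of them)
  2-simplices (18): (18 of them)

so the chain groups are C_0 ≅ Z^9, C_1 ≅ Z^27, C_2 ≅ Z^18.

The boundary map ∂_1: C_1 → C_0 is given by ∂[p,q] = [q] − [p]. For instance
  ∂[v_3,v_5] = [v_5] − [v_3].
The 9×27 boundary matrix has rank 8 and Smith normal form diag(1,1,1,1,1,1,1,1).

Boundary ∂_2: C_2 → C_1 acts by ∂[p,q,r] = [q,r] − [p,r] + [p,q]. For instance
  ∂[v_0,v_2,v_5] = [v_2,v_5] − [v_0,v_5] + [v_0,v_2],
  ∂[v_3,v_6,v_8] = [v_6,v_8] − [v_3,v_8] + [v_3,v_6].
The 27×18 boundary matrix has rank 17 and Smith normal form diag(1,1,1,1,1,1,1,1,1,1,1,1,1,1,1,1,1).

Reading off H_k = ker ∂_k / im ∂_{k+1}:

  H_0: rank C_0 − rank ∂_1 = 9 − 8 = 1, and the invariant factors of ∂_1 are all 1, so H_0 = Z.
  H_1: rank ker ∂_1 − rank ∂_2 = (27 − 8) − 17 = 2, and the invariant factors of ∂_2 are all 1, so H_1 = Z^2.
  H_2: rank ker ∂_2 − rank ∂_3 = (18 − 17) − 0 = 1, and there is no ∂_3, so H_2 = Z.

H_0 ≅ Z,  H_1 ≅ Z^2,  H_2 ≅ Z.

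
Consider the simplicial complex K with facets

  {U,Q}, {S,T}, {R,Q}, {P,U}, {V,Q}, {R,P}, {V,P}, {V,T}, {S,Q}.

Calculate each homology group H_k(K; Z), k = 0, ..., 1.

Order the vertices as P < Q < R < S < T < U < V. Listing each simplex with vertices in this order, K has dimension 1 with simplices:

  0-simplices (7): P, Q, R, S, T, U, V
  1-simplices (9): PR, PU, PV, QR, QS, QU, QV, ST, TV

so the chain groups are C_0 ≅ Z^7, C_1 ≅ Z^9.

The boundary map ∂_1: C_1 → C_0 maps an edge to its endpoints' difference, ∂[p,q] = q − p. For instance
  ∂PR = R − P.
This gives a 7×9 integer matrix of rank 6; reducing to Smith normal form yields diagonal entries (1,1,1,1,1,1).

Computing H_k = (kernel of ∂_k) / (image of ∂_{k+1}):

  H_0: rank C_0 − rank ∂_1 = 7 − 6 = 1, and the invariant factors of ∂_1 are all 1, so H_0 ≅ Z.
  H_1: rank ker ∂_1 − rank ∂_2 = (9 − 6) − 0 = 3, and there is no ∂_2, so H_1 ≅ Z^3.

H_0 ≅ Z,  H_1 ≅ Z^3.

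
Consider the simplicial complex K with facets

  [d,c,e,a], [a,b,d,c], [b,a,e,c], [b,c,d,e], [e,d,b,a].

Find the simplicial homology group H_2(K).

H_2 = 0.

We work with the vertex ordering a < b < c < d < e. The simplices of K, each written with vertices in increasing order, are:

  0-simplices (5): a, b, c, d, e
  1-simplices (10): ab, ac, ad, ae, bc, bd, be, cd, ce, de
  2-simplices (10): abc, abd, abe, acd, ace, ade, bcd, bce, bde, cde
  3-simplices (5): abcd, abce, abde, acde, bcde

giving chain groups C_0 ≅ Z^5, C_1 ≅ Z^10, C_2 ≅ Z^10, C_3 ≅ Z^5.

∂_1: C_1 → C_0 is given by ∂[p,q] = [q] − [p].
The 5×10 boundary matrix has rank 4 and Smith normal form diag(1,1,1,1).

∂_2: C_2 → C_1 acts by ∂[p,q,r] = [q,r] − [p,r] + [p,q]. For instance
  ∂bde = de − be + bd,
  ∂acd = cd − ad + ac.
As a 10×10 matrix over Z this has rank 6, with invariant factors (1,1,1,1,1,1).

The boundary map ∂_3: C_3 → C_2 sends each 3-simplex σ to the alternating sum Σ_i (−1)^i (σ with its i-th vertex removed). For instance
  ∂acde = cde − ade + ace − acd,
  ∂abce = bce − ace + abe − abc.
This gives a 10×5 integer matrix of rank 4; reducing to Smith normal form yields diagonal entries (1,1,1,1).

From H_k ≅ ker(∂_k) / im(∂_{k+1}) we obtain:

  H_2: rank ker ∂_2 − rank ∂_3 = (10 − 6) − 4 = 0, and the invariant factors of ∂_3 are all 1, so H_2 = 0.

(K is a triangulation of the 3-sphere S^3.)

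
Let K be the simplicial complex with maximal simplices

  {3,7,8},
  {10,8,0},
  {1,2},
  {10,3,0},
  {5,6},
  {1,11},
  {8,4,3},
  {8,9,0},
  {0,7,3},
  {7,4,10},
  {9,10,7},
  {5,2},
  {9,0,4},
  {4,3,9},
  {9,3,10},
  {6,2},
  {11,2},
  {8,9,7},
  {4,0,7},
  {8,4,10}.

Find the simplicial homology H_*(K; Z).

H_0 ≅ Z^2,  H_1 ≅ Z^4,  H_2 ≅ Z.

K has 12 vertices, 27 edges, 14 triangles.
rank ∂_0 = 0, rank ∂_1 = 10 ⇒ b_0 = 12 − 0 − 10 = 2; all invariant factors of ∂_1 are 1 so no torsion. So H_0 ≅ Z^2.
rank ∂_1 = 10, rank ∂_2 = 13 ⇒ b_1 = 27 − 10 − 13 = 4; all invariant factors of ∂_2 are 1 so no torsion. So H_1 ≅ Z^4.
rank ∂_2 = 13, rank ∂_3 = 0 ⇒ b_2 = 14 − 13 − 0 = 1. So H_2 ≅ Z.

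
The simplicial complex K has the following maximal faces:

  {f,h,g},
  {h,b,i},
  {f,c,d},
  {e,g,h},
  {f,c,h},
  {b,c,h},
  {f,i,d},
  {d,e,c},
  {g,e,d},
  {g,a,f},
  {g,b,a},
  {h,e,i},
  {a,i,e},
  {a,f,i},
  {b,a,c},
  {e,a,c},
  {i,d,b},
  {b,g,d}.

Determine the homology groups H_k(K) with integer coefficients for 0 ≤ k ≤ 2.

H_0 = Z,  H_1 = Z^2,  H_2 = Z.

We work with the vertex ordering a < b < c < d < e < f < g < h < i. The simplices of K, each written with vertices in increasing order, are:

  0-simplices (9): a, b, c, d, e, f, g, h, i
  1-simplices (27): ab, ac, ae, af, ag, ai, bc, bd, bg, bh, bi, cd, ce, cf, ch, de, df, dg, di, eg, eh, ei, fg, fh, fi, gh, hi
  2-simplices (18): abc, abg, ace, aei, afg, afi, bch, bdg, bdi, bhi, cde, cdf, cfh, deg, dfi, egh, ehi, fgh

giving chain groups C_0 ≅ Z^9, C_1 ≅ Z^27, C_2 ≅ Z^18.

∂_1: C_1 → C_0 sends each edge [p,q] (with p < q) to q − p. For instance
  ∂ab = b − a.
As a 9×27 matrix over Z this has rank 8, with invariant factors (1,1,1,1,1,1,1,1).

∂_2: C_2 → C_1 sends each 2-simplex [p,q,r] to [q,r] − [p,r] + [p,q]. For instance
  ∂abg = bg − ag + ab,
  ∂bch = ch − bh + bc.
As a 27×18 matrix over Z this has rank 17, with invariant factors (1,1,1,1,1,1,1,1,1,1,1,1,1,1,1,1,1).

Reading off H_k = ker ∂_k / im ∂_{k+1}:

  H_0: rank C_0 − rank ∂_1 = 9 − 8 = 1, and the invariant factors of ∂_1 are all 1, so H_0 = Z.
  H_1: rank ker ∂_1 − rank ∂_2 = (27 − 8) − 17 = 2, and the invariant factors of ∂_2 are all 1, so H_1 = Z^2.
  H_2: rank ker ∂_2 − rank ∂_3 = (18 − 17) − 0 = 1, and there is no ∂_3, so H_2 = Z.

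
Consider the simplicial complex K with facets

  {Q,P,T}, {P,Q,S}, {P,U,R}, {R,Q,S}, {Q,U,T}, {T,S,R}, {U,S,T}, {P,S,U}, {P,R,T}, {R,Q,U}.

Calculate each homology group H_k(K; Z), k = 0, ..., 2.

K has 6 vertices, 15 edges, 10 triangles.
rank ∂_0 = 0, rank ∂_1 = 5 ⇒ b_0 = 6 − 0 − 5 = 1; all invariant factors of ∂_1 are 1 so no torsion. So H_0 ≅ Z.
rank ∂_1 = 5, rank ∂_2 = 10 ⇒ b_1 = 15 − 5 − 10 = 0; ∂_2 has invariant factor(s) [2] giving torsion. So H_1 ≅ Z/2Z.
rank ∂_2 = 10, rank ∂_3 = 0 ⇒ b_2 = 10 − 10 − 0 = 0. So H_2 ≅ 0.

H_0 ≅ Z,  H_1 ≅ Z/2Z,  H_2 = 0.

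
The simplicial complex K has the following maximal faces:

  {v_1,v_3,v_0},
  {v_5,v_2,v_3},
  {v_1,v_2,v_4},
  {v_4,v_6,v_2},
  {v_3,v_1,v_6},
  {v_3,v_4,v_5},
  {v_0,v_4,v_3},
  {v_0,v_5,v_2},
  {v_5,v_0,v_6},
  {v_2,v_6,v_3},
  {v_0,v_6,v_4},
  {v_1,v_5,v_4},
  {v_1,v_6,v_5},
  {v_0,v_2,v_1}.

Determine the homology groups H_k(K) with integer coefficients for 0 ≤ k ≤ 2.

Take the total order v_0 < v_1 < v_2 < v_3 < v_4 < v_5 < v_6 on the vertex set. Then K (dimension 2) consists of the simplices:

  0-simplices (7): [v_0], [v_1], [v_2], [v_3], [v_4], [v_5], [v_6]
  1-simplices (21): (21 of them)
  2-simplices (14): (14 of them)

giving chain groups C_0 ≅ Z^7, C_1 ≅ Z^21, C_2 ≅ Z^14.

The boundary map ∂_1: C_1 → C_0 sends each edge [p,q] (with p < q) to q − p.
As a 7×21 matrix over Z this has rank 6, with invariant factors (1,1,1,1,1,1).

∂_2: C_2 → C_1 acts by ∂[p,q,r] = [q,r] − [p,r] + [p,q]. For instance
  ∂[v_0,v_5,v_6] = [v_5,v_6] − [v_0,v_6] + [v_0,v_5],
  ∂[v_1,v_3,v_6] = [v_3,v_6] − [v_1,v_6] + [v_1,v_3].
The resulting 21×14 matrix has rank 13, and its Smith normal form has invariant factors (1,1,1,1,1,1,1,1,1,1,1,1,1).

Now H_k = ker ∂_k / im ∂_{k+1}, so:

  H_0: rank C_0 − rank ∂_1 = 7 − 6 = 1, and the invariant factors of ∂_1 are all 1, so H_0 = Z.
  H_1: rank ker ∂_1 − rank ∂_2 = (21 − 6) − 13 = 2, and the invariant factors of ∂_2 are all 1, so H_1 = Z^2.
  H_2: rank ker ∂_2 − rank ∂_3 = (14 − 13) − 0 = 1, and there is no ∂_3, so H_2 = Z.

H_0 ≅ Z,  H_1 ≅ Z^2,  H_2 ≅ Z.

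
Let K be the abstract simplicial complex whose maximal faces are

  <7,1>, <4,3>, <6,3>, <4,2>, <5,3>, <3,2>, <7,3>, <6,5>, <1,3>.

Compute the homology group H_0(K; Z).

We work with the vertex ordering 1 < 2 < 3 < 4 < 5 < 6 < 7. The simplices of K, each written with vertices in increasing order, are:

  0-simplices (7): [1], [2], [3], [4], [5], [6], [7]
  1-simplices (9): [1,3], [1,7], [2,3], [2,4], [3,4], [3,5], [3,6], [3,7], [5,6]

Hence C_0 ≅ Z^7, C_1 ≅ Z^9.

∂_1: C_1 → C_0 sends each edge [p,q] (with p < q) to q − p.
The resulting 7×9 matrix has rank 6, and its Smith normal form has invariant factors (1,1,1,1,1,1).

Reading off H_k = ker ∂_k / im ∂_{k+1}:

  H_0: rank C_0 − rank ∂_1 = 7 − 6 = 1, and the invariant factors of ∂_1 are all 1, so H_0 = Z.

(K is a triangulation of a wedge of 3 circles.)

H_0 ≅ Z.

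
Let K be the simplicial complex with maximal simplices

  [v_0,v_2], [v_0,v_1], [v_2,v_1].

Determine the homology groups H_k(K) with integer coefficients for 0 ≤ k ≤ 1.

H_0 = Z,  H_1 = Z.

Take the total order v_0 < v_1 < v_2 on the vertex set. Then K (dimension 1) consists of the simplices:

  0-simplices (3): [v_0], [v_1], [v_2]
  1-simplices (3): [v_0,v_1], [v_0,v_2], [v_1,v_2]

Hence C_0 ≅ Z^3, C_1 ≅ Z^3.

∂_1: C_1 → C_0 is given by ∂[p,q] = [q] − [p].
This gives a 3×3 integer matrix of rank 2; reducing to Smith normal form yields diagonal entries (1,1).

From H_k ≅ ker(∂_k) / im(∂_{k+1}) we obtain:

  H_0: rank C_0 − rank ∂_1 = 3 − 2 = 1, and the invariant factors of ∂_1 are all 1, so H_0 = Z.
  H_1: rank ker ∂_1 − rank ∂_2 = (3 − 2) − 0 = 1, and there is no ∂_2, so H_1 = Z.

As a check, the Euler characteristic is 3 − 3 = 0, which agrees with 1 − 1 = 0.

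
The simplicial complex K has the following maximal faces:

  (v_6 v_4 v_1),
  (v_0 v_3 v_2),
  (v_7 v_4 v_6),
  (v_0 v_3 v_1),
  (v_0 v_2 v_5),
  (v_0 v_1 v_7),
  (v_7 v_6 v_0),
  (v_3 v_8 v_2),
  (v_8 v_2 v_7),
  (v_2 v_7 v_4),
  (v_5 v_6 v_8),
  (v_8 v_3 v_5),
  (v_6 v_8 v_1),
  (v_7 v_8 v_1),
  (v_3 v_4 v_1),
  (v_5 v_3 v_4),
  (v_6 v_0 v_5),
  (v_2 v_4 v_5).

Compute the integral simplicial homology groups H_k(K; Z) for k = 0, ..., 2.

Take the total order v_0 < v_1 < v_2 < v_3 < v_4 < v_5 < v_6 < v_7 < v_8 on the vertex set. Then K (dimension 2) consists of the simplices:

  0-simplices (9): [v_0], [v_1], [v_2], [v_3], [v_4], [v_5], [v_6], [v_7], [v_8]
  1-simplices (27): (27 of them)
  2-simplices (18): (18 of them)

so the chain groups are C_0 ≅ Z^9, C_1 ≅ Z^27, C_2 ≅ Z^18.

∂_1: C_1 → C_0 maps an edge to its endpoints' difference, ∂[p,q] = q − p. For instance
  ∂[v_5,v_8] = [v_8] − [v_5].
The 9×27 boundary matrix has rank 8 and Smith normal form diag(1,1,1,1,1,1,1,1).

Boundary ∂_2: C_2 → C_1 maps a triangle to the signed sum of its edges. For instance
  ∂[v_0,v_1,v_3] = [v_1,v_3] − [v_0,v_3] + [v_0,v_1],
  ∂[v_1,v_6,v_8] = [v_6,v_8] − [v_1,v_8] + [v_1,v_6].
This gives a 27×18 integer matrix of rank 18; reducing to Smith normal form yields diagonal entries (1,1,1,1,1,1,1,1,1,1,1,1,1,1,1,1,1,2).

Computing H_k = (kernel of ∂_k) / (image of ∂_{k+1}):

  H_0: rank C_0 − rank ∂_1 = 9 − 8 = 1, and the invariant factors of ∂_1 are all 1, so H_0 = Z.
  H_1: rank ker ∂_1 − rank ∂_2 = (27 − 8) − 18 = 1, and ∂_2 has invariant factor 2 > 1, so H_1 = Z ⊕ Z/2.
  H_2: rank ker ∂_2 − rank ∂_3 = (18 − 18) − 0 = 0, and there is no ∂_3, so H_2 = 0.

As a check, the Euler characteristic is 9 − 27 + 18 = 0, which agrees with 1 − 1 + 0 = 0.

H_0 = Z,  H_1 = Z ⊕ Z/2,  H_2 = 0.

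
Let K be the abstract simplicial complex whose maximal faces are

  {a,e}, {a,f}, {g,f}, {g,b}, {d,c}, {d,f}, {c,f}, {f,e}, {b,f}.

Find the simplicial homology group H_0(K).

H_0 ≅ Z.

Take the total order a < b < c < d < e < f < g on the vertex set. Then K (dimension 1) consists of the simplices:

  0-simplices (7): a, b, c, d, e, f, g
  1-simplices (9): ae, af, bf, bg, cd, cf, df, ef, fg

so the chain groups are C_0 ≅ Z^7, C_1 ≅ Z^9.

The boundary map ∂_1: C_1 → C_0 sends each edge [p,q] (with p < q) to q − p.
As a 7×9 matrix over Z this has rank 6, with invariant factors (1,1,1,1,1,1).

Reading off H_k = ker ∂_k / im ∂_{k+1}:

  H_0: rank C_0 − rank ∂_1 = 7 − 6 = 1, and the invariant factors of ∂_1 are all 1, so H_0 = Z.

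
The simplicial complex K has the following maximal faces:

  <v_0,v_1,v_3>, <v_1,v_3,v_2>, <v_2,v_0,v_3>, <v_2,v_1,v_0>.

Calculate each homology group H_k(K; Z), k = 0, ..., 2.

H_0 = Z,  H_1 = 0,  H_2 = Z.

Fix the vertex order v_0 < v_1 < v_2 < v_3 and write every simplex with vertices in increasing order. Then dim K = 2 and the simplices of K are:

  0-simplices (4): [v_0], [v_1], [v_2], [v_3]
  1-simplices (6): [v_0,v_1], [v_0,v_2], [v_0,v_3], [v_1,v_2], [v_1,v_3], [v_2,v_3]
  2-simplices (4): [v_0,v_1,v_2], [v_0,v_1,v_3], [v_0,v_2,v_3], [v_1,v_2,v_3]

Hence C_0 ≅ Z^4, C_1 ≅ Z^6, C_2 ≅ Z^4.

The boundary map ∂_1: C_1 → C_0 is given by ∂[p,q] = [q] − [p].
As a 4×6 matrix over Z this has rank 3, with invariant factors (1,1,1).

Boundary ∂_2: C_2 → C_1 maps a triangle to the signed sum of its edges. For instance
  ∂[v_0,v_1,v_3] = [v_1,v_3] − [v_0,v_3] + [v_0,v_1],
  ∂[v_0,v_2,v_3] = [v_2,v_3] − [v_0,v_3] + [v_0,v_2].
The 6×4 boundary matrix has rank 3 and Smith normal form diag(1,1,1).

Now H_k = ker ∂_k / im ∂_{k+1}, so:

  H_0: rank C_0 − rank ∂_1 = 4 − 3 = 1, and the invariant factors of ∂_1 are all 1, so H_0 ≅ Z.
  H_1: rank ker ∂_1 − rank ∂_2 = (6 − 3) − 3 = 0, and the invariant factors of ∂_2 are all 1, so H_1 ≅ 0.
  H_2: rank ker ∂_2 − rank ∂_3 = (4 − 3) − 0 = 1, and there is no ∂_3, so H_2 ≅ Z.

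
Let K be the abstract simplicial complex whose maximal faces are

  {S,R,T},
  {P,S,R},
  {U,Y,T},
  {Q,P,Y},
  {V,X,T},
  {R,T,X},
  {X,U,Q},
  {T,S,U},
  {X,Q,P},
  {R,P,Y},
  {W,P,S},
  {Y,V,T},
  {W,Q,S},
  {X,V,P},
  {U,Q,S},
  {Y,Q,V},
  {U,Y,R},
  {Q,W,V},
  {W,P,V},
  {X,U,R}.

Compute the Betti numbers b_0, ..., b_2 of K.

b_0 = 1, b_1 = 1, b_2 = 0.

Take the total order P < Q < R < S < T < U < V < W < X < Y on the vertex set. Then K (dimension 2) consists of the simplices:

  0-simplices (10): P, Q, R, S, T, U, V, W, X, Y
  1-simplices (30): PQ, PR, PS, PV, PW, PX, PY, QS, QU, QV, QW, QX, QY, RS, RT, RU, RX, RY, ST, SU, SW, TU, TV, TX, TY, UX, UY, VW, VX, VY
  2-simplices (20): PQX, PQY, PRS, PRY, PSW, PVW, PVX, QSU, QSW, QUX, QVW, QVY, RST, RTX, RUX, RUY, STU, TUY, TVX, TVY

Hence C_0 ≅ Z^10, C_1 ≅ Z^30, C_2 ≅ Z^20.

The boundary map ∂_1: C_1 → C_0 maps an edge to its endpoints' difference, ∂[p,q] = q − p.
The 10×30 boundary matrix has rank 9 and Smith normal form diag(1,1,1,1,1,1,1,1,1).

The boundary map ∂_2: C_2 → C_1 maps a triangle to the signed sum of its edges. For instance
  ∂QVW = VW − QW + QV,
  ∂PSW = SW − PW + PS.
As a 30×20 matrix over Z this has rank 20, with invariant factors (1,1,1,1,1,1,1,1,1,1,1,1,1,1,1,1,1,1,1,2).

Now H_k = ker ∂_k / im ∂_{k+1}, so:

  H_0: rank C_0 − rank ∂_1 = 10 − 9 = 1, and the invariant factors of ∂_1 are all 1, so H_0 = Z.
  H_1: rank ker ∂_1 − rank ∂_2 = (30 − 9) − 20 = 1, and ∂_2 has invariant factor 2 > 1, so H_1 = Z × Z/2.
  H_2: rank ker ∂_2 − rank ∂_3 = (20 − 20) − 0 = 0, and there is no ∂_3, so H_2 = 0.

As a check, the Euler characteristic is 10 − 30 + 20 = 0, which agrees with 1 − 1 + 0 = 0.

Hence the Betti numbers are b_0 = 1, b_1 = 1, b_2 = 0.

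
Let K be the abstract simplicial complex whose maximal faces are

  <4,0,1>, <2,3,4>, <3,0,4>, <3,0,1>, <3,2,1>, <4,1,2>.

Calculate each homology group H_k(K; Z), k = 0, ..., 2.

H_0 ≅ Z,  H_1 = 0,  H_2 ≅ Z.

Fix the vertex order 0 < 1 < 2 < 3 < 4 and write every simplex with vertices in increasing order. Then dim K = 2 and the simplices of K are:

  0-simplices (5): [0], [1], [2], [3], [4]
  1-simplices (9): [0,1], [0,3], [0,4], [1,2], [1,3], [1,4], [2,3], [2,4], [3,4]
  2-simplices (6): [0,1,3], [0,1,4], [0,3,4], [1,2,3], [1,2,4], [2,3,4]

Hence C_0 ≅ Z^5, C_1 ≅ Z^9, C_2 ≅ Z^6.

The boundary map ∂_1: C_1 → C_0 sends each edge [p,q] (with p < q) to q − p. For instance
  ∂[2,4] = [4] − [2].
This gives a 5×9 integer matrix of rank 4; reducing to Smith normal form yields diagonal entries (1,1,1,1).

Boundary ∂_2: C_2 → C_1 sends each 2-simplex [p,q,r] to [q,r] − [p,r] + [p,q]. For instance
  ∂[1,2,4] = [2,4] − [1,4] + [1,2],
  ∂[0,1,4] = [1,4] − [0,4] + [0,1].
As a 9×6 matrix over Z this has rank 5, with invariant factors (1,1,1,1,1).

Now H_k = ker ∂_k / im ∂_{k+1}, so:

  H_0: rank C_0 − rank ∂_1 = 5 − 4 = 1, and the invariant factors of ∂_1 are all 1, so H_0 = Z.
  H_1: rank ker ∂_1 − rank ∂_2 = (9 − 4) − 5 = 0, and the invariant factors of ∂_2 are all 1, so H_1 = 0.
  H_2: rank ker ∂_2 − rank ∂_3 = (6 − 5) − 0 = 1, and there is no ∂_3, so H_2 = Z.

As a check, the Euler characteristic is 5 − 9 + 6 = 2, which agrees with 1 − 0 + 1 = 2.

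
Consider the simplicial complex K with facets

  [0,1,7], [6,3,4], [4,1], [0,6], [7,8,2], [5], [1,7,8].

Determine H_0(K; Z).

H_0 = Z^2.

Order the vertices as 0 < 1 < 2 < 3 < 4 < 5 < 6 < 7 < 8. Listing each simplex with vertices in this order, K has dimension 2 with simplices:

  0-simplices (9): [0], [1], [2], [3], [4], [5], [6], [7], [8]
  1-simplices (12): [0,1], [0,6], [0,7], [1,4], [1,7], [1,8], [2,7], [2,8], [3,4], [3,6], [4,6], [7,8]
  2-simplices (4): [0,1,7], [1,7,8], [2,7,8], [3,4,6]

so the chain groups are C_0 ≅ Z^9, C_1 ≅ Z^12, C_2 ≅ Z^4.

The boundary map ∂_1: C_1 → C_0 sends each edge [p,q] (with p < q) to q − p. For instance
  ∂[0,7] = [7] − [0].
The resulting 9×12 matrix has rank 7, and its Smith normal form has invariant factors (1,1,1,1,1,1,1).

∂_2: C_2 → C_1 acts by ∂[p,q,r] = [q,r] − [p,r] + [p,q]. For instance
  ∂[0,1,7] = [1,7] − [0,7] + [0,1],
  ∂[1,7,8] = [7,8] − [1,8] + [1,7].
This gives a 12×4 integer matrix of rank 4; reducing to Smith normal form yields diagonal entries (1,1,1,1).

Computing H_k = (kernel of ∂_k) / (image of ∂_{k+1}):

  H_0: rank C_0 − rank ∂_1 = 9 − 7 = 2, and the invariant factors of ∂_1 are all 1, so H_0 = Z^2.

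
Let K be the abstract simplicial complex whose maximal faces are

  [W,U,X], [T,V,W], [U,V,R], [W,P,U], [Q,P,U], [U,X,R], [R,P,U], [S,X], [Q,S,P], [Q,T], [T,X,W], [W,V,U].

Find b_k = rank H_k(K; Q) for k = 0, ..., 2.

b_0 = 1, b_1 = 2, b_2 = 0.

We work with the vertex ordering P < Q < R < S < T < U < V < W < X. The simplices of K, each written with vertices in increasing order, are:

  0-simplices (9): P, Q, R, S, T, U, V, W, X
  1-simplices (20): PQ, PR, PS, PU, PW, QS, QT, QU, RU, RV, RX, SX, TV, TW, TX, UV, UW, UX, VW, WX
  2-simplices (10): PQS, PQU, PRU, PUW, RUV, RUX, TVW, TWX, UVW, UWX

so the chain groups are C_0 ≅ Z^9, C_1 ≅ Z^20, C_2 ≅ Z^10.

∂_1: C_1 → C_0 is given by ∂[p,q] = [q] − [p]. For instance
  ∂PQ = Q − P.
The 9×20 boundary matrix has rank 8 and Smith normal form diag(1,1,1,1,1,1,1,1).

The boundary map ∂_2: C_2 → C_1 acts by ∂[p,q,r] = [q,r] − [p,r] + [p,q]. For instance
  ∂RUX = UX − RX + RU,
  ∂UWX = WX − UX + UW.
This gives a 20×10 integer matrix of rank 10; reducing to Smith normal form yields diagonal entries (1,1,1,1,1,1,1,1,1,1).

Now H_k = ker ∂_k / im ∂_{k+1}, so:

  H_0: rank C_0 − rank ∂_1 = 9 − 8 = 1, and the invariant factors of ∂_1 are all 1, so H_0 ≅ Z.
  H_1: rank ker ∂_1 − rank ∂_2 = (20 − 8) − 10 = 2, and the invariant factors of ∂_2 are all 1, so H_1 ≅ Z^2.
  H_2: rank ker ∂_2 − rank ∂_3 = (10 − 10) − 0 = 0, and there is no ∂_3, so H_2 ≅ 0.

Hence the Betti numbers are b_0 = 1, b_1 = 2, b_2 = 0.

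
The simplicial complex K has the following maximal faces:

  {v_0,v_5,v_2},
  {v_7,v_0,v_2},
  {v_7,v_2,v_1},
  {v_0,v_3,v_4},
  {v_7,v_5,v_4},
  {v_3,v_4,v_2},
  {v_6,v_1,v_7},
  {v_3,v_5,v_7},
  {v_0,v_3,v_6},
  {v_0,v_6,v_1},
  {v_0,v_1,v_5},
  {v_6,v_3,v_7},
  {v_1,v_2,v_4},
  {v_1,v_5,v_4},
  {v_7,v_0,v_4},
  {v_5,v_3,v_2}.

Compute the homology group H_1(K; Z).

H_1 = Z^2.

K has 8 vertices, 24 edges, 16 triangles.
rank ∂_1 = 7, rank ∂_2 = 15 ⇒ b_1 = 24 − 7 − 15 = 2; all invariant factors of ∂_2 are 1 so no torsion. So H_1 = Z^2.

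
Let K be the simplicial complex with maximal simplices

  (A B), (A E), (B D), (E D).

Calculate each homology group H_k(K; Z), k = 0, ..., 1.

Fix the vertex order A < B < D < E and write every simplex with vertices in increasing order. Then dim K = 1 and the simplices of K are:

  0-simplices (4): A, B, D, E
  1-simplices (4): AB, AE, BD, DE

so the chain groups are C_0 ≅ Z^4, C_1 ≅ Z^4.

The boundary map ∂_1: C_1 → C_0 is given by ∂[p,q] = [q] − [p].
The 4×4 boundary matrix has rank 3 and Smith normal form diag(1,1,1).

From H_k ≅ ker(∂_k) / im(∂_{k+1}) we obtain:

  H_0: rank C_0 − rank ∂_1 = 4 − 3 = 1, and the invariant factors of ∂_1 are all 1, so H_0 ≅ Z.
  H_1: rank ker ∂_1 − rank ∂_2 = (4 − 3) − 0 = 1, and there is no ∂_2, so H_1 ≅ Z.

As a check, the Euler characteristic is 4 − 4 = 0, which agrees with 1 − 1 = 0.

H_0 = Z,  H_1 = Z.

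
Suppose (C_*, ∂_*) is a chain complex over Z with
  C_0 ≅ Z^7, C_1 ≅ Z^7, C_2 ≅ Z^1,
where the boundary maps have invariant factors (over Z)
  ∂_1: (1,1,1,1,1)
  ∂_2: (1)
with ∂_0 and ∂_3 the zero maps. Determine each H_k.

H_0: b_0 = 7 − 0 − 5 = 2; torsion from ∂_1 factors > 1: none. So H_0 ≅ Z^2.
H_1: b_1 = 7 − 5 − 1 = 1; torsion from ∂_2 factors > 1: none. So H_1 ≅ Z.
H_2: b_2 = 1 − 1 − 0 = 0; torsion from ∂_3 factors > 1: none. So H_2 ≅ 0.

H_0 ≅ Z^2,  H_1 ≅ Z,  H_2 = 0.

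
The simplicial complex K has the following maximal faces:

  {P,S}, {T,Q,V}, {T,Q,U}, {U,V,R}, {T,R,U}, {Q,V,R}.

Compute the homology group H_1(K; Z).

We work with the vertex ordering P < Q < R < S < T < U < V. The simplices of K, each written with vertices in increasing order, are:

  0-simplices (7): P, Q, R, S, T, U, V
  1-simplices (11): PS, QR, QT, QU, QV, RT, RU, RV, TU, TV, UV
  2-simplices (5): QRV, QTU, QTV, RTU, RUV

Hence C_0 ≅ Z^7, C_1 ≅ Z^11, C_2 ≅ Z^5.

Boundary ∂_1: C_1 → C_0 sends each edge [p,q] (with p < q) to q − p.
The resulting 7×11 matrix has rank 5, and its Smith normal form has invariant factors (1,1,1,1,1).

∂_2: C_2 → C_1 maps a triangle to the signed sum of its edges. For instance
  ∂QTU = TU − QU + QT,
  ∂QTV = TV − QV + QT.
The 11×5 boundary matrix has rank 5 and Smith normal form diag(1,1,1,1,1).

From H_k ≅ ker(∂_k) / im(∂_{k+1}) we obtain:

  H_1: rank ker ∂_1 − rank ∂_2 = (11 − 5) − 5 = 1, and the invariant factors of ∂_2 are all 1, so H_1 = Z.

H_1 = Z.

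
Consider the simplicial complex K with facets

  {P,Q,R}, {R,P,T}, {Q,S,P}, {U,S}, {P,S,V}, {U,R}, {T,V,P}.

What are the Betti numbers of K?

We work with the vertex ordering P < Q < R < S < T < U < V. The simplices of K, each written with vertices in increasing order, are:

  0-simplices (7): P, Q, R, S, T, U, V
  1-simplices (12): PQ, PR, PS, PT, PV, QR, QS, RT, RU, SU, SV, TV
  2-simplices (5): PQR, PQS, PRT, PSV, PTV

so the chain groups are C_0 ≅ Z^7, C_1 ≅ Z^12, C_2 ≅ Z^5.

The boundary map ∂_1: C_1 → C_0 maps an edge to its endpoints' difference, ∂[p,q] = q − p. For instance
  ∂SU = U − S.
As a 7×12 matrix over Z this has rank 6, with invariant factors (1,1,1,1,1,1).

∂_2: C_2 → C_1 maps a triangle to the signed sum of its edges. For instance
  ∂PRT = RT − PT + PR,
  ∂PQS = QS − PS + PQ.
The 12×5 boundary matrix has rank 5 and Smith normal form diag(1,1,1,1,1).

From H_k ≅ ker(∂_k) / im(∂_{k+1}) we obtain:

  H_0: rank C_0 − rank ∂_1 = 7 − 6 = 1, and the invariant factors of ∂_1 are all 1, so H_0 = Z.
  H_1: rank ker ∂_1 − rank ∂_2 = (12 − 6) − 5 = 1, and the invariant factors of ∂_2 are all 1, so H_1 = Z.
  H_2: rank ker ∂_2 − rank ∂_3 = (5 − 5) − 0 = 0, and there is no ∂_3, so H_2 = 0.

Hence the Betti numbers are b_0 = 1, b_1 = 1, b_2 = 0.

b_0 = 1, b_1 = 1, b_2 = 0.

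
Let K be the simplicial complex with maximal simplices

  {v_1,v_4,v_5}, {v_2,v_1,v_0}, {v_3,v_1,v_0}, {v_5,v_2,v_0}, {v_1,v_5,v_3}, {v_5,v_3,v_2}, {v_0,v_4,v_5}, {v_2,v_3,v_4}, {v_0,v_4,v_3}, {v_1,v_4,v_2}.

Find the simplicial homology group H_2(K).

H_2 = 0.

Take the total order v_0 < v_1 < v_2 < v_3 < v_4 < v_5 on the vertex set. Then K (dimension 2) consists of the simplices:

  0-simplices (6): [v_0], [v_1], [v_2], [v_3], [v_4], [v_5]
  1-simplices (15): (15 of them)
  2-simplices (10): [v_0,v_1,v_2], [v_0,v_1,v_3], [v_0,v_2,v_5], [v_0,v_3,v_4], [v_0,v_4,v_5], [v_1,v_2,v_4], [v_1,v_3,v_5], [v_1,v_4,v_5], [v_2,v_3,v_4], [v_2,v_3,v_5]

Hence C_0 ≅ Z^6, C_1 ≅ Z^15, C_2 ≅ Z^10.

The boundary map ∂_1: C_1 → C_0 maps an edge to its endpoints' difference, ∂[p,q] = q − p. For instance
  ∂[v_2,v_4] = [v_4] − [v_2].
As a 6×15 matrix over Z this has rank 5, with invariant factors (1,1,1,1,1).

∂_2: C_2 → C_1 acts by ∂[p,q,r] = [q,r] − [p,r] + [p,q]. For instance
  ∂[v_2,v_3,v_5] = [v_3,v_5] − [v_2,v_5] + [v_2,v_3],
  ∂[v_1,v_4,v_5] = [v_4,v_5] − [v_1,v_5] + [v_1,v_4].
The resulting 15×10 matrix has rank 10, and its Smith normal form has invariant factors (1,1,1,1,1,1,1,1,1,2).

Reading off H_k = ker ∂_k / im ∂_{k+1}:

  H_2: rank ker ∂_2 − rank ∂_3 = (10 − 10) − 0 = 0, and there is no ∂_3, so H_2 = 0.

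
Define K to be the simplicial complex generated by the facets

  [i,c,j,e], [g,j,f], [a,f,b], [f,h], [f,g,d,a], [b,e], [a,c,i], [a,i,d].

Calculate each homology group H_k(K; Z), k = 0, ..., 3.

Fix the vertex order a < b < c < d < e < f < g < h < i < j and write every simplex with vertices in increasing order. Then dim K = 3 and the simplices of K are:

  0-simplices (10): a, b, c, d, e, f, g, h, i, j
  1-simplices (21): ab, ac, ad, af, ag, ai, be, bf, ce, ci, cj, df, dg, di, ei, ej, fg, fh, fj, gj, ij
  2-simplices (12): abf, aci, adf, adg, adi, afg, cei, cej, cij, dfg, eij, fgj
  3-simplices (2): adfg, ceij

giving chain groups C_0 ≅ Z^10, C_1 ≅ Z^21, C_2 ≅ Z^12, C_3 ≅ Z^2.

∂_1: C_1 → C_0 sends each edge [p,q] (with p < q) to q − p.
This gives a 10×21 integer matrix of rank 9; reducing to Smith normal form yields diagonal entries (1,1,1,1,1,1,1,1,1).

∂_2: C_2 → C_1 sends each 2-simplex [p,q,r] to [q,r] − [p,r] + [p,q]. For instance
  ∂eij = ij − ej + ei,
  ∂adf = df − af + ad.
This gives a 21×12 integer matrix of rank 10; reducing to Smith normal form yields diagonal entries (1,1,1,1,1,1,1,1,1,1).

Boundary ∂_3: C_3 → C_2 sends each 3-simplex σ to the alternating sum Σ_i (−1)^i (σ with its i-th vertex removed). For instance
  ∂adfg = dfg − afg + adg − adf,
  ∂ceij = eij − cij + cej − cei.
The resulting 12×2 matrix has rank 2, and its Smith normal form has invariant factors (1,1).

Reading off H_k = ker ∂_k / im ∂_{k+1}:

  H_0: rank C_0 − rank ∂_1 = 10 − 9 = 1, and the invariant factors of ∂_1 are all 1, so H_0 ≅ Z.
  H_1: rank ker ∂_1 − rank ∂_2 = (21 − 9) − 10 = 2, and the invariant factors of ∂_2 are all 1, so H_1 ≅ Z^2.
  H_2: rank ker ∂_2 − rank ∂_3 = (12 − 10) − 2 = 0, and the invariant factors of ∂_3 are all 1, so H_2 ≅ 0.
  H_3: rank ker ∂_3 − rank ∂_4 = (2 − 2) − 0 = 0, and there is no ∂_4, so H_3 ≅ 0.

H_0 = Z,  H_1 = Z^2,  H_2 = 0,  H_3 = 0.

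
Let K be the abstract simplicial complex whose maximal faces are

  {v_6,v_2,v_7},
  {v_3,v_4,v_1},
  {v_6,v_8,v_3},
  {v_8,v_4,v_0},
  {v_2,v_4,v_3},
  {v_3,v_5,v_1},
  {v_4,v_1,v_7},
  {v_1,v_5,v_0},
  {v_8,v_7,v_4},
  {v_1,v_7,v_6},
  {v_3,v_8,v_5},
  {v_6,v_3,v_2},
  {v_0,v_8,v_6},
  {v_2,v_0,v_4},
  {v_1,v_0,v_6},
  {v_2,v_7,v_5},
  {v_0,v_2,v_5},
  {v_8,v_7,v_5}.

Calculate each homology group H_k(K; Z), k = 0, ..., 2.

Take the total order v_0 < v_1 < v_2 < v_3 < v_4 < v_5 < v_6 < v_7 < v_8 on the vertex set. Then K (dimension 2) consists of the simplices:

  0-simplices (9): [v_0], [v_1], [v_2], [v_3], [v_4], [v_5], [v_6], [v_7], [v_8]
  1-simplices (27): (27 of them)
  2-simplices (18): (18 of them)

so the chain groups are C_0 ≅ Z^9, C_1 ≅ Z^27, C_2 ≅ Z^18.

∂_1: C_1 → C_0 maps an edge to its endpoints' difference, ∂[p,q] = q − p. For instance
  ∂[v_0,v_6] = [v_6] − [v_0].
As a 9×27 matrix over Z this has rank 8, with invariant factors (1,1,1,1,1,1,1,1).

The boundary map ∂_2: C_2 → C_1 acts by ∂[p,q,r] = [q,r] − [p,r] + [p,q]. For instance
  ∂[v_3,v_6,v_8] = [v_6,v_8] − [v_3,v_8] + [v_3,v_6],
  ∂[v_0,v_2,v_4] = [v_2,v_4] − [v_0,v_4] + [v_0,v_2].
As a 27×18 matrix over Z this has rank 17, with invariant factors (1,1,1,1,1,1,1,1,1,1,1,1,1,1,1,1,1).

From H_k ≅ ker(∂_k) / im(∂_{k+1}) we obtain:

  H_0: rank C_0 − rank ∂_1 = 9 − 8 = 1, and the invariant factors of ∂_1 are all 1, so H_0 = Z.
  H_1: rank ker ∂_1 − rank ∂_2 = (27 − 8) − 17 = 2, and the invariant factors of ∂_2 are all 1, so H_1 = Z^2.
  H_2: rank ker ∂_2 − rank ∂_3 = (18 − 17) − 0 = 1, and there is no ∂_3, so H_2 = Z.

As a check, the Euler characteristic is 9 − 27 + 18 = 0, which agrees with 1 − 2 + 1 = 0.

H_0 = Z,  H_1 = Z^2,  H_2 = Z.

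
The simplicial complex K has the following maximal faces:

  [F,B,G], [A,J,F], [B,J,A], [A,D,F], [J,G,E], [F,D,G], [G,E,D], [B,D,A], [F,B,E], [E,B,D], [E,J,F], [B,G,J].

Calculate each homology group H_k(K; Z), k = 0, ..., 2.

H_0 = Z,  H_1 = Z/2,  H_2 = 0.

Order the vertices as A < B < D < E < F < G < J. Listing each simplex with vertices in this order, K has dimension 2 with simplices:

  0-simplices (7): A, B, D, E, F, G, J
  1-simplices (18): AB, AD, AF, AJ, BD, BE, BF, BG, BJ, DE, DF, DG, EF, EG, EJ, FG, FJ, GJ
  2-simplices (12): ABD, ABJ, ADF, AFJ, BDE, BEF, BFG, BGJ, DEG, DFG, EFJ, EGJ

Hence C_0 ≅ Z^7, C_1 ≅ Z^18, C_2 ≅ Z^12.

Boundary ∂_1: C_1 → C_0 is given by ∂[p,q] = [q] − [p].
This gives a 7×18 integer matrix of rank 6; reducing to Smith normal form yields diagonal entries (1,1,1,1,1,1).

The boundary map ∂_2: C_2 → C_1 acts by ∂[p,q,r] = [q,r] − [p,r] + [p,q]. For instance
  ∂BEF = EF − BF + BE,
  ∂EFJ = FJ − EJ + EF.
The 18×12 boundary matrix has rank 12 and Smith normal form diag(1,1,1,1,1,1,1,1,1,1,1,2).

Now H_k = ker ∂_k / im ∂_{k+1}, so:

  H_0: rank C_0 − rank ∂_1 = 7 − 6 = 1, and the invariant factors of ∂_1 are all 1, so H_0 = Z.
  H_1: rank ker ∂_1 − rank ∂_2 = (18 − 6) − 12 = 0, and ∂_2 has invariant factor 2 > 1, so H_1 = Z/2.
  H_2: rank ker ∂_2 − rank ∂_3 = (12 − 12) − 0 = 0, and there is no ∂_3, so H_2 = 0.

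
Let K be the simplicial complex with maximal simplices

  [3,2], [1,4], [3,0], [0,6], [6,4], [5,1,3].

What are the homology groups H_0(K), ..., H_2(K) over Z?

Fix the vertex order 0 < 1 < 2 < 3 < 4 < 5 < 6 and write every simplex with vertices in increasing order. Then dim K = 2 and the simplices of K are:

  0-simplices (7): [0], [1], [2], [3], [4], [5], [6]
  1-simplices (8): [0,3], [0,6], [1,3], [1,4], [1,5], [2,3], [3,5], [4,6]
  2-simplices (1): [1,3,5]

so the chain groups are C_0 ≅ Z^7, C_1 ≅ Z^8, C_2 ≅ Z^1.

∂_1: C_1 → C_0 sends each edge [p,q] (with p < q) to q − p.
This gives a 7×8 integer matrix of rank 6; reducing to Smith normal form yields diagonal entries (1,1,1,1,1,1).

The boundary map ∂_2: C_2 → C_1 sends each 2-simplex [p,q,r] to [q,r] − [p,r] + [p,q]. For instance
  ∂[1,3,5] = [3,5] − [1,5] + [1,3].
This gives a 8×1 integer matrix of rank 1; reducing to Smith normal form yields diagonal entries (1).

Reading off H_k = ker ∂_k / im ∂_{k+1}:

  H_0: rank C_0 − rank ∂_1 = 7 − 6 = 1, and the invariant factors of ∂_1 are all 1, so H_0 ≅ Z.
  H_1: rank ker ∂_1 − rank ∂_2 = (8 − 6) − 1 = 1, and the invariant factors of ∂_2 are all 1, so H_1 ≅ Z.
  H_2: rank ker ∂_2 − rank ∂_3 = (1 − 1) − 0 = 0, and there is no ∂_3, so H_2 ≅ 0.

H_0 = Z,  H_1 = Z,  H_2 = 0.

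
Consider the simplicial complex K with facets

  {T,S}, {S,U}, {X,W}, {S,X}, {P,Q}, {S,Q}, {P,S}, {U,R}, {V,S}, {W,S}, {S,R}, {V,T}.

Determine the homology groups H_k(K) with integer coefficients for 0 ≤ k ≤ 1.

H_0 = Z,  H_1 = Z^4.

K has 9 vertices, 12 edges.
rank ∂_0 = 0, rank ∂_1 = 8 ⇒ b_0 = 9 − 0 − 8 = 1; all invariant factors of ∂_1 are 1 so no torsion. So H_0 ≅ Z.
rank ∂_1 = 8, rank ∂_2 = 0 ⇒ b_1 = 12 − 8 − 0 = 4. So H_1 ≅ Z^4.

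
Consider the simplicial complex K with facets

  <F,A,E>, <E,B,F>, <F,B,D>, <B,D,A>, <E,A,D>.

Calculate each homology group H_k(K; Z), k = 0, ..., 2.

Fix the vertex order A < B < D < E < F and write every simplex with vertices in increasing order. Then dim K = 2 and the simplices of K are:

  0-simplices (5): A, B, D, E, F
  1-simplices (10): AB, AD, AE, AF, BD, BE, BF, DE, DF, EF
  2-simplices (5): ABD, ADE, AEF, BDF, BEF

Hence C_0 ≅ Z^5, C_1 ≅ Z^10, C_2 ≅ Z^5.

The boundary map ∂_1: C_1 → C_0 maps an edge to its endpoints' difference, ∂[p,q] = q − p.
The resulting 5×10 matrix has rank 4, and its Smith normal form has invariant factors (1,1,1,1).

∂_2: C_2 → C_1 acts by ∂[p,q,r] = [q,r] − [p,r] + [p,q]. For instance
  ∂AEF = EF − AF + AE,
  ∂BDF = DF − BF + BD.
The resulting 10×5 matrix has rank 5, and its Smith normal form has invariant factors (1,1,1,1,1).

From H_k ≅ ker(∂_k) / im(∂_{k+1}) we obtain:

  H_0: rank C_0 − rank ∂_1 = 5 − 4 = 1, and the invariant factors of ∂_1 are all 1, so H_0 ≅ Z.
  H_1: rank ker ∂_1 − rank ∂_2 = (10 − 4) − 5 = 1, and the invariant factors of ∂_2 are all 1, so H_1 ≅ Z.
  H_2: rank ker ∂_2 − rank ∂_3 = (5 − 5) − 0 = 0, and there is no ∂_3, so H_2 ≅ 0.

As a check, the Euler characteristic is 5 − 10 + 5 = 0, which agrees with 1 − 1 + 0 = 0.
(K is a triangulation of the Möbius band.)

H_0 = Z,  H_1 = Z,  H_2 = 0.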